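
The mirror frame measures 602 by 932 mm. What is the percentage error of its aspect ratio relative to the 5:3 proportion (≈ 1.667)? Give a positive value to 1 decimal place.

7.1%

Ratio = 932 / 602 ≈ 1.5482.
Ideal 5:3 ≈ 1.6667. |1.5482 − 1.6667| / 1.6667 ≈ 7.11% → 7.1%.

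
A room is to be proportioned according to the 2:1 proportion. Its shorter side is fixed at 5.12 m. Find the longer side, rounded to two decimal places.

10.24 m

2:1 = 2.00000.
Longer side = 5.12 × 2.00000 ≈ 10.2400 → 10.24 m.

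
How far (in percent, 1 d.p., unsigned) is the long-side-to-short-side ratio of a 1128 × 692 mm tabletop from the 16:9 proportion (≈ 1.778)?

8.3%

Ratio = 1128 / 692 ≈ 1.6301.
Ideal 16:9 ≈ 1.7778. |1.6301 − 1.7778| / 1.7778 ≈ 8.31% → 8.3%.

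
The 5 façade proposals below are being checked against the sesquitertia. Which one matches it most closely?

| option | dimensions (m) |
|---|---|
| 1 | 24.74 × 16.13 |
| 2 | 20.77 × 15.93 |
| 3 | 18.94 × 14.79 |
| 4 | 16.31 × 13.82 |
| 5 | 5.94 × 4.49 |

Ratios (long/short): 1 ≈ 1.534; 2 ≈ 1.304; 3 ≈ 1.281; 4 ≈ 1.180; 5 ≈ 1.323.
4:3 ≈ 1.333; option 5 is nearest (Δ 0.010).

5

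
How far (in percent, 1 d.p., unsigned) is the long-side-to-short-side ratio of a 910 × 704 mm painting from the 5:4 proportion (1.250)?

3.4%

Ratio = 910 / 704 ≈ 1.2926.
Ideal 5:4 = 1.2500. |1.2926 − 1.2500| / 1.2500 ≈ 3.41% → 3.4%.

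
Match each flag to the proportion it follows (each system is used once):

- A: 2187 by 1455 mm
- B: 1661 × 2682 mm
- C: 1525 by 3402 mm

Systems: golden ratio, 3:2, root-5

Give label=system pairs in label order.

A=3:2, B=golden ratio, C=root-5

A = 2187/1455 ≈ 1.503 → 3:2 (1.500)
B = 2682/1661 ≈ 1.615 → golden ratio (1.618)
C = 3402/1525 ≈ 2.231 → root-5 (2.236)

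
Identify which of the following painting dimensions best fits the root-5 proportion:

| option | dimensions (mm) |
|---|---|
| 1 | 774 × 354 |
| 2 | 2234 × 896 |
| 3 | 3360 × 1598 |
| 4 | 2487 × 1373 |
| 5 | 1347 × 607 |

Target root-5 ≈ 2.236.
1: 2.186 (Δ0.050)  2: 2.493 (Δ0.257)  3: 2.103 (Δ0.133)  4: 1.811 (Δ0.425)  5: 2.219 (Δ0.017)

5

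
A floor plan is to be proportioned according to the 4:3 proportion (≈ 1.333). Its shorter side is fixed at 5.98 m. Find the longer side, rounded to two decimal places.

4:3 ≈ 1.33333.
Longer side = 5.98 × 1.33333 ≈ 7.9733 → 7.97 m.

7.97 m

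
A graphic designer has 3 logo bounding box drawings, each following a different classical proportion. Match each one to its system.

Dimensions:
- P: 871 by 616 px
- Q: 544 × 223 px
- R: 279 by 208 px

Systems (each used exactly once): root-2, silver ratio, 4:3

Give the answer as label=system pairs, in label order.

Ratios: P ≈ 1.414; Q ≈ 2.439; R ≈ 1.341.
Targets: root-2 ≈ 1.414; silver ratio ≈ 2.414; 4:3 ≈ 1.333.

P=root-2, Q=silver ratio, R=4:3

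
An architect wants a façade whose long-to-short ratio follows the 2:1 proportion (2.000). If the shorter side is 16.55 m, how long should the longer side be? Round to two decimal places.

33.10 m

2:1 = 2.00000.
Longer side = 16.55 × 2.00000 ≈ 33.1000 → 33.10 m.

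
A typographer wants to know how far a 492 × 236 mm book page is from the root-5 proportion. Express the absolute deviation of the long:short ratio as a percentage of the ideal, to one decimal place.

Ratio = 492 / 236 ≈ 2.0847.
Ideal root-5 ≈ 2.2361. |2.0847 − 2.2361| / 2.2361 ≈ 6.77% → 6.8%.

6.8%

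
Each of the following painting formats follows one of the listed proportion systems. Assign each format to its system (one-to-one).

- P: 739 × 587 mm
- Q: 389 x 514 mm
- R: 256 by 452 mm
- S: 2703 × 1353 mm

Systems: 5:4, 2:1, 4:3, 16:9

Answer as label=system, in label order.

P=5:4, Q=4:3, R=16:9, S=2:1

Ratios: P ≈ 1.259; Q ≈ 1.321; R ≈ 1.766; S ≈ 1.998.
Targets: 5:4 ≈ 1.250; 2:1 ≈ 2.000; 4:3 ≈ 1.333; 16:9 ≈ 1.778.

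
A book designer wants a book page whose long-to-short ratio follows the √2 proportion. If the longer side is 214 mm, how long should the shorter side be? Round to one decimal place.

151.3 mm

root-2 ≈ 1.41421.
Shorter side = 214 ÷ 1.41421 ≈ 151.321 → 151.3 mm.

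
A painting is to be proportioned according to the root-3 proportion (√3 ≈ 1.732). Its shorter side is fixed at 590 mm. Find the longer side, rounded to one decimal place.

1021.9 mm

root-3 ≈ 1.73205.
Longer side = 590 × 1.73205 ≈ 1021.910 → 1021.9 mm.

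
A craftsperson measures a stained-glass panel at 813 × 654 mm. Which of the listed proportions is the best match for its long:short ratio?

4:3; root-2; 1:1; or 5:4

Ratio = 813 / 654 ≈ 1.243.
Distances: 4:3 1.333 (Δ 0.090); root-2 1.414 (Δ 0.171); 1:1 1.000 (Δ 0.243); 5:4 1.250 (Δ 0.007).

5:4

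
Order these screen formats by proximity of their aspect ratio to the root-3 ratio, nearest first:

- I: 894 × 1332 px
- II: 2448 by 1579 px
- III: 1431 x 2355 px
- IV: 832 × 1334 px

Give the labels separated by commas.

III, IV, II, I

I: 1332/894 ≈ 1.490 → |1.490 − 1.732| = 0.242
II: 2448/1579 ≈ 1.550 → |1.550 − 1.732| = 0.182
III: 2355/1431 ≈ 1.646 → |1.646 − 1.732| = 0.086
IV: 1334/832 ≈ 1.603 → |1.603 − 1.732| = 0.129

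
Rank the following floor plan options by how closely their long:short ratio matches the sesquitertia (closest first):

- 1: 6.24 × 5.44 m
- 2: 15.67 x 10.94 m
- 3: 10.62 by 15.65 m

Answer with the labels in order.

2, 3, 1

Ratios: 1 = 6.24 / 5.44 ≈ 1.147; 2 = 15.67 / 10.94 ≈ 1.432; 3 = 15.65 / 10.62 ≈ 1.474.
|Δ from 1.333|: 1 0.186; 2 0.099; 3 0.141.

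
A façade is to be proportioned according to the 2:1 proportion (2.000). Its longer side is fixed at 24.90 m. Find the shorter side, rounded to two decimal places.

2:1 = 2.00000.
Shorter side = 24.90 ÷ 2.00000 ≈ 12.4500 → 12.45 m.

12.45 m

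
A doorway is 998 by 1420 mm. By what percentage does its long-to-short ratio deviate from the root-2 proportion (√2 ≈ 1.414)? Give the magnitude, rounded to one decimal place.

0.6%

Ratio = 1420 / 998 ≈ 1.4228.
Ideal root-2 ≈ 1.4142. |1.4228 − 1.4142| / 1.4142 ≈ 0.61% → 0.6%.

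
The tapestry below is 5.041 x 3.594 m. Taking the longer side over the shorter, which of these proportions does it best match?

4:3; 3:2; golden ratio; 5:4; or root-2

Ratio = 5.041 / 3.594 ≈ 1.403.
Distances: 4:3 1.333 (Δ 0.070); 3:2 1.500 (Δ 0.097); golden ratio 1.618 (Δ 0.215); 5:4 1.250 (Δ 0.153); root-2 1.414 (Δ 0.011).

root-2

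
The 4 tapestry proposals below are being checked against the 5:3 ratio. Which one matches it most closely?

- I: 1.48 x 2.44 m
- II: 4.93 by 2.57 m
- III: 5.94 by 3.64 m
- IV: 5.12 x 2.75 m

Target 5:3 ≈ 1.667.
I: 1.649 (Δ0.018)  II: 1.918 (Δ0.251)  III: 1.632 (Δ0.035)  IV: 1.862 (Δ0.195)

I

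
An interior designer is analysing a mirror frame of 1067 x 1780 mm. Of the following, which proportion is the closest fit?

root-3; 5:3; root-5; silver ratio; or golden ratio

5:3

Ratio = 1780 / 1067 ≈ 1.668.
Distances: root-3 1.732 (Δ 0.064); 5:3 1.667 (Δ 0.001); root-5 2.236 (Δ 0.568); silver ratio 2.414 (Δ 0.746); golden ratio 1.618 (Δ 0.050).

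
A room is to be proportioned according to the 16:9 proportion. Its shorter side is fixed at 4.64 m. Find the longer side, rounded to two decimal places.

16:9 ≈ 1.77778.
Longer side = 4.64 × 1.77778 ≈ 8.2489 → 8.25 m.

8.25 m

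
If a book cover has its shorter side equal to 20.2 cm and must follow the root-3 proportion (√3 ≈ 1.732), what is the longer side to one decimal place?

35.0 cm

root-3 ≈ 1.73205.
Longer side = 20.2 × 1.73205 ≈ 34.987 → 35.0 cm.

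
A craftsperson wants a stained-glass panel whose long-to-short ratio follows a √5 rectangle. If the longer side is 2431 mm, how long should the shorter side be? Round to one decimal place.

root-5 ≈ 2.23607.
Shorter side = 2431 ÷ 2.23607 ≈ 1087.175 → 1087.2 mm.

1087.2 mm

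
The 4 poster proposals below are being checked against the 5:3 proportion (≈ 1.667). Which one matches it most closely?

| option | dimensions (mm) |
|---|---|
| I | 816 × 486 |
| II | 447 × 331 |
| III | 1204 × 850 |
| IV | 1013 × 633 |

Ratios (long/short): I ≈ 1.679; II ≈ 1.350; III ≈ 1.416; IV ≈ 1.600.
5:3 ≈ 1.667; option I is nearest (Δ 0.012).

I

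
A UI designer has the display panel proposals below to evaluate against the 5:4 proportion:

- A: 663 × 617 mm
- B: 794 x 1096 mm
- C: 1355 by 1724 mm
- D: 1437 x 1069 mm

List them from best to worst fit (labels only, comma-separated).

C, D, B, A

Ratios: A = 663 / 617 ≈ 1.075; B = 1096 / 794 ≈ 1.380; C = 1724 / 1355 ≈ 1.272; D = 1437 / 1069 ≈ 1.344.
|Δ from 1.250|: A 0.175; B 0.130; C 0.022; D 0.094.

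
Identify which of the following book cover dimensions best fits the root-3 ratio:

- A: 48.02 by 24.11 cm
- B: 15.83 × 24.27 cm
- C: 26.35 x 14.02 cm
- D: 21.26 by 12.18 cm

D

Ratios (long/short): A ≈ 1.992; B ≈ 1.533; C ≈ 1.879; D ≈ 1.745.
root-3 ≈ 1.732; option D is nearest (Δ 0.013).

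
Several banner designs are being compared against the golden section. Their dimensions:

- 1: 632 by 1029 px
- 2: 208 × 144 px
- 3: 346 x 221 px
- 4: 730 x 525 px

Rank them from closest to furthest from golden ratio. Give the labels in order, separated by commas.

1, 3, 2, 4

1: 1029/632 ≈ 1.628 → |1.628 − 1.618| = 0.010
2: 208/144 ≈ 1.444 → |1.444 − 1.618| = 0.174
3: 346/221 ≈ 1.566 → |1.566 − 1.618| = 0.052
4: 730/525 ≈ 1.390 → |1.390 − 1.618| = 0.228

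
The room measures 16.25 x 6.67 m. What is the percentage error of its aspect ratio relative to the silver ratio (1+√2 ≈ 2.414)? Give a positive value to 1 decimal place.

0.9%

Ratio = 16.25 / 6.67 ≈ 2.4363.
Ideal silver ratio ≈ 2.4142. |2.4363 − 2.4142| / 2.4142 ≈ 0.92% → 0.9%.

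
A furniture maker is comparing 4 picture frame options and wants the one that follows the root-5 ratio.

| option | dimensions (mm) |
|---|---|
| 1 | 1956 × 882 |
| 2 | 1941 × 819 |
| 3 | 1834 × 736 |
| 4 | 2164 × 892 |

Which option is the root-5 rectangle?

1

Ratios (long/short): 1 ≈ 2.218; 2 ≈ 2.370; 3 ≈ 2.492; 4 ≈ 2.426.
root-5 ≈ 2.236; option 1 is nearest (Δ 0.018).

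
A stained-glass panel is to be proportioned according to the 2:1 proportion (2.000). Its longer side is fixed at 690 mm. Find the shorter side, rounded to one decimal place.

345.0 mm

2:1 = 2.00000.
Shorter side = 690 ÷ 2.00000 ≈ 345.000 → 345.0 mm.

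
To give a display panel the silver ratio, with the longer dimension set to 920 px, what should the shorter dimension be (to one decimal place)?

silver ratio ≈ 2.41421.
Shorter side = 920 ÷ 2.41421 ≈ 381.077 → 381.1 px.

381.1 px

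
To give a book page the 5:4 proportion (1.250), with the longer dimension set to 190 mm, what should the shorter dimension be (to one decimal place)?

5:4 = 1.25000.
Shorter side = 190 ÷ 1.25000 ≈ 152.000 → 152.0 mm.

152.0 mm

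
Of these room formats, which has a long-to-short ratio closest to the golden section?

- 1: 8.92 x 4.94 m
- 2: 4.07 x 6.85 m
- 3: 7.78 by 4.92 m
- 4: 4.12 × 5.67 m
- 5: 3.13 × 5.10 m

5

Ratios (long/short): 1 ≈ 1.806; 2 ≈ 1.683; 3 ≈ 1.581; 4 ≈ 1.376; 5 ≈ 1.629.
golden ratio ≈ 1.618; option 5 is nearest (Δ 0.011).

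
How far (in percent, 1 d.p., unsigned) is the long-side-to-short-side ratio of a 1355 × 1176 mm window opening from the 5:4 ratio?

7.8%

Ratio = 1355 / 1176 ≈ 1.1522.
Ideal 5:4 = 1.2500. |1.1522 − 1.2500| / 1.2500 ≈ 7.82% → 7.8%.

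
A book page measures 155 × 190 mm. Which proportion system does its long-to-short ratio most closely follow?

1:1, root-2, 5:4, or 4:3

190/155 ≈ 1.226. Nearest candidates are 5:4 (1.250, off by 0.024) and 4:3 (1.333, off by 0.107).

5:4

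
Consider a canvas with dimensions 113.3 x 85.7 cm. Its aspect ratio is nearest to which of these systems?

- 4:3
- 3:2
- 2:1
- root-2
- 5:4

113.3/85.7 ≈ 1.322. Nearest candidates are 4:3 (1.333, off by 0.011) and 5:4 (1.250, off by 0.072).

4:3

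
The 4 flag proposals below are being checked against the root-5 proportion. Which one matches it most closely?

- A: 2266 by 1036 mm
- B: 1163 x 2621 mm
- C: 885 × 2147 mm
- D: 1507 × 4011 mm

B

Ratios (long/short): A ≈ 2.187; B ≈ 2.254; C ≈ 2.426; D ≈ 2.662.
root-5 ≈ 2.236; option B is nearest (Δ 0.018).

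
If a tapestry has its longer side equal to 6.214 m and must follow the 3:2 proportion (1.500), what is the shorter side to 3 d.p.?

3:2 = 1.50000.
Shorter side = 6.214 ÷ 1.50000 ≈ 4.14267 → 4.143 m.

4.143 m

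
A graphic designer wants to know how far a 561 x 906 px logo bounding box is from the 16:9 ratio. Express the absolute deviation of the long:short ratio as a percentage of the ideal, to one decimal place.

Ratio = 906 / 561 ≈ 1.6150.
Ideal 16:9 ≈ 1.7778. |1.6150 − 1.7778| / 1.7778 ≈ 9.16% → 9.2%.

9.2%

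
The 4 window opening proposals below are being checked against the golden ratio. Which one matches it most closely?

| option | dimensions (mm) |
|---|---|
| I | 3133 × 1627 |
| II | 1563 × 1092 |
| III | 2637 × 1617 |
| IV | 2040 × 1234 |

III

Ratios (long/short): I ≈ 1.926; II ≈ 1.431; III ≈ 1.631; IV ≈ 1.653.
golden ratio ≈ 1.618; option III is nearest (Δ 0.013).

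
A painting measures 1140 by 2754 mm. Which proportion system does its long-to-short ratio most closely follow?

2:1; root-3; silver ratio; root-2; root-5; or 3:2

2754/1140 ≈ 2.416. Nearest candidates are silver ratio (2.414, off by 0.002) and root-5 (2.236, off by 0.180).

silver ratio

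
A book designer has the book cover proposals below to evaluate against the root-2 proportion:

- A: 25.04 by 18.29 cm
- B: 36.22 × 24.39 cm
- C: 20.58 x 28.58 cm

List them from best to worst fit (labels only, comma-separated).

C, A, B

Ratios: A = 25.04 / 18.29 ≈ 1.369; B = 36.22 / 24.39 ≈ 1.485; C = 28.58 / 20.58 ≈ 1.389.
|Δ from 1.414|: A 0.045; B 0.071; C 0.025.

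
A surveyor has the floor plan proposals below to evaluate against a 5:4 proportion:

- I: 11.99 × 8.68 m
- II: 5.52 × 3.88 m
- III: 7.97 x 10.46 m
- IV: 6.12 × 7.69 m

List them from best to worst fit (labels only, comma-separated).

IV, III, I, II

Ratios: I = 11.99 / 8.68 ≈ 1.381; II = 5.52 / 3.88 ≈ 1.423; III = 10.46 / 7.97 ≈ 1.312; IV = 7.69 / 6.12 ≈ 1.257.
|Δ from 1.250|: I 0.131; II 0.173; III 0.062; IV 0.007.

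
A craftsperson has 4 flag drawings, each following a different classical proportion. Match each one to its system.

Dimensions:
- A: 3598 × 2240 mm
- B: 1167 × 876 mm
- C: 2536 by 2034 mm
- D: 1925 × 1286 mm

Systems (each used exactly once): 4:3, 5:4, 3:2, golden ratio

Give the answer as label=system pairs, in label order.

A=golden ratio, B=4:3, C=5:4, D=3:2

Ratios: A ≈ 1.606; B ≈ 1.332; C ≈ 1.247; D ≈ 1.497.
Targets: 4:3 ≈ 1.333; 5:4 ≈ 1.250; 3:2 ≈ 1.500; golden ratio ≈ 1.618.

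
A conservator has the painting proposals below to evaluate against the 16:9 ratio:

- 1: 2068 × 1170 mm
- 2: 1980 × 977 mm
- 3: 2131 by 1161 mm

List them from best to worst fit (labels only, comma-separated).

Ratios: 1 = 2068 / 1170 ≈ 1.768; 2 = 1980 / 977 ≈ 2.027; 3 = 2131 / 1161 ≈ 1.835.
|Δ from 1.778|: 1 0.010; 2 0.249; 3 0.057.

1, 3, 2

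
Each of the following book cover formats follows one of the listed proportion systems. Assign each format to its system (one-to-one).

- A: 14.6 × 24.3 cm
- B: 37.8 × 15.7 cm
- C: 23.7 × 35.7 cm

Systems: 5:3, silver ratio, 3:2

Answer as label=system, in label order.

Ratios: A ≈ 1.664; B ≈ 2.408; C ≈ 1.506.
Targets: 5:3 ≈ 1.667; silver ratio ≈ 2.414; 3:2 ≈ 1.500.

A=5:3, B=silver ratio, C=3:2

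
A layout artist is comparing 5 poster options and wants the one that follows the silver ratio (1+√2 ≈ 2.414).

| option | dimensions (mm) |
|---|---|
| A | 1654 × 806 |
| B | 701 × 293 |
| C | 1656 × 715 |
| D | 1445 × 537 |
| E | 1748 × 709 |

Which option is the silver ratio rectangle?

B

Ratios (long/short): A ≈ 2.052; B ≈ 2.392; C ≈ 2.316; D ≈ 2.691; E ≈ 2.465.
silver ratio ≈ 2.414; option B is nearest (Δ 0.022).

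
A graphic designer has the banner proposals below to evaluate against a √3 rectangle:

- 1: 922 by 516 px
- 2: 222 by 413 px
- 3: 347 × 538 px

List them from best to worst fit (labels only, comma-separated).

1, 2, 3

1: 922/516 ≈ 1.787 → |1.787 − 1.732| = 0.055
2: 413/222 ≈ 1.860 → |1.860 − 1.732| = 0.128
3: 538/347 ≈ 1.550 → |1.550 − 1.732| = 0.182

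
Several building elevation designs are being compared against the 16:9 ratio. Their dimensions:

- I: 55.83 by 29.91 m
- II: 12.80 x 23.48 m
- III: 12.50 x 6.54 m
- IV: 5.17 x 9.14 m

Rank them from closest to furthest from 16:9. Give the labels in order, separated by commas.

I: 55.83/29.91 ≈ 1.867 → |1.867 − 1.778| = 0.089
II: 23.48/12.80 ≈ 1.834 → |1.834 − 1.778| = 0.056
III: 12.50/6.54 ≈ 1.911 → |1.911 − 1.778| = 0.133
IV: 9.14/5.17 ≈ 1.768 → |1.768 − 1.778| = 0.010

IV, II, I, III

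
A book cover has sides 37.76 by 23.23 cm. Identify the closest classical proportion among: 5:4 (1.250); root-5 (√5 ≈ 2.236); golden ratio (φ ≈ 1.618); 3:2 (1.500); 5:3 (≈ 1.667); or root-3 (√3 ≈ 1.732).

Ratio = 37.76 / 23.23 ≈ 1.625.
Distances: 5:4 1.250 (Δ 0.375); root-5 2.236 (Δ 0.611); golden ratio 1.618 (Δ 0.007); 3:2 1.500 (Δ 0.125); 5:3 1.667 (Δ 0.042); root-3 1.732 (Δ 0.107).

golden ratio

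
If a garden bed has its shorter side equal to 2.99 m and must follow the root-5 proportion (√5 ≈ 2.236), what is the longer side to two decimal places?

root-5 ≈ 2.23607.
Longer side = 2.99 × 2.23607 ≈ 6.6858 → 6.69 m.

6.69 m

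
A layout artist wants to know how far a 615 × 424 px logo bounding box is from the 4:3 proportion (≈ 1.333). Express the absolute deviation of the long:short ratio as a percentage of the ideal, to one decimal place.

8.8%

Ratio = 615 / 424 ≈ 1.4505.
Ideal 4:3 ≈ 1.3333. |1.4505 − 1.3333| / 1.3333 ≈ 8.79% → 8.8%.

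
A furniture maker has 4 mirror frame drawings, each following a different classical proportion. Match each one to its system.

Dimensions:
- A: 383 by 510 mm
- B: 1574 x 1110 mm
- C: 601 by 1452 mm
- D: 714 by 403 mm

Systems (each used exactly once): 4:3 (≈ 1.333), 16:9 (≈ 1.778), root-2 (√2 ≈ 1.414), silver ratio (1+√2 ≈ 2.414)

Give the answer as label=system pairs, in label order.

A = 510/383 ≈ 1.332 → 4:3 (1.333)
B = 1574/1110 ≈ 1.418 → root-2 (1.414)
C = 1452/601 ≈ 2.416 → silver ratio (2.414)
D = 714/403 ≈ 1.772 → 16:9 (1.778)

A=4:3, B=root-2, C=silver ratio, D=16:9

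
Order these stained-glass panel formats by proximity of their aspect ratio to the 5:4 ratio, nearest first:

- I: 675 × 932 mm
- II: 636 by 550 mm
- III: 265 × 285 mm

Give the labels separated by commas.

II, I, III

Ratios: I = 932 / 675 ≈ 1.381; II = 636 / 550 ≈ 1.156; III = 285 / 265 ≈ 1.075.
|Δ from 1.250|: I 0.131; II 0.094; III 0.175.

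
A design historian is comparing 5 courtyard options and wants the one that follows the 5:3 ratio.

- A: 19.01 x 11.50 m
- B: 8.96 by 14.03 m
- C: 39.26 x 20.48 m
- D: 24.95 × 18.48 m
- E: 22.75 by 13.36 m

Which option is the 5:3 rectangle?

A

Ratios (long/short): A ≈ 1.653; B ≈ 1.566; C ≈ 1.917; D ≈ 1.350; E ≈ 1.703.
5:3 ≈ 1.667; option A is nearest (Δ 0.014).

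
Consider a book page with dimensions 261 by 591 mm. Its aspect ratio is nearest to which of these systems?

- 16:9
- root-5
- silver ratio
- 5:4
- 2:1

Ratio = 591 / 261 ≈ 2.264.
Distances: 16:9 1.778 (Δ 0.486); root-5 2.236 (Δ 0.028); silver ratio 2.414 (Δ 0.150); 5:4 1.250 (Δ 1.014); 2:1 2.000 (Δ 0.264).

root-5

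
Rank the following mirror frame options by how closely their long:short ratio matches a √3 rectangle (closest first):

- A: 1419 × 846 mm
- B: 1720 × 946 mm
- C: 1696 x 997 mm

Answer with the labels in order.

C, A, B

A: 1419/846 ≈ 1.677 → |1.677 − 1.732| = 0.055
B: 1720/946 ≈ 1.818 → |1.818 − 1.732| = 0.086
C: 1696/997 ≈ 1.701 → |1.701 − 1.732| = 0.031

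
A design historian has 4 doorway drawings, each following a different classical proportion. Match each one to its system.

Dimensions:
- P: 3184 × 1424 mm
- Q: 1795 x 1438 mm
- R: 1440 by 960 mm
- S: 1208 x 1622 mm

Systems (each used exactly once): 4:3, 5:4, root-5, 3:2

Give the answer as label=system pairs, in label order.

P=root-5, Q=5:4, R=3:2, S=4:3

Ratios: P ≈ 2.236; Q ≈ 1.248; R ≈ 1.500; S ≈ 1.343.
Targets: 4:3 ≈ 1.333; 5:4 ≈ 1.250; root-5 ≈ 2.236; 3:2 ≈ 1.500.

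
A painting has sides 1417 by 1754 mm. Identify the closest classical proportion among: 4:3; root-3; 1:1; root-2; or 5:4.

5:4

Ratio = 1754 / 1417 ≈ 1.238.
Distances: 4:3 1.333 (Δ 0.095); root-3 1.732 (Δ 0.494); 1:1 1.000 (Δ 0.238); root-2 1.414 (Δ 0.176); 5:4 1.250 (Δ 0.012).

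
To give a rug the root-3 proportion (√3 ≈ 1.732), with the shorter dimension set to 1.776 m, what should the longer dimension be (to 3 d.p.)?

root-3 ≈ 1.73205.
Longer side = 1.776 × 1.73205 ≈ 3.07612 → 3.076 m.

3.076 m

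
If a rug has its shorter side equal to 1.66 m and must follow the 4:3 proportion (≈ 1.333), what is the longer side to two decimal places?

4:3 ≈ 1.33333.
Longer side = 1.66 × 1.33333 ≈ 2.2133 → 2.21 m.

2.21 m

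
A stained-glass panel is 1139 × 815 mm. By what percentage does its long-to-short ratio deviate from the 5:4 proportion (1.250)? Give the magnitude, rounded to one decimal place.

11.8%

Ratio = 1139 / 815 ≈ 1.3975.
Ideal 5:4 = 1.2500. |1.3975 − 1.2500| / 1.2500 ≈ 11.80% → 11.8%.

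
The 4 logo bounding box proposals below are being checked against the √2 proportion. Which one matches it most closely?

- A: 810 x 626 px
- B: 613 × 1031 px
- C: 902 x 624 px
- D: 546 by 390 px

D

Ratios (long/short): A ≈ 1.294; B ≈ 1.682; C ≈ 1.446; D ≈ 1.400.
root-2 ≈ 1.414; option D is nearest (Δ 0.014).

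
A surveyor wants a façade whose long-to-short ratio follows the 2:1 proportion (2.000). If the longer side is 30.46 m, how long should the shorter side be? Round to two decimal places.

2:1 = 2.00000.
Shorter side = 30.46 ÷ 2.00000 ≈ 15.2300 → 15.23 m.

15.23 m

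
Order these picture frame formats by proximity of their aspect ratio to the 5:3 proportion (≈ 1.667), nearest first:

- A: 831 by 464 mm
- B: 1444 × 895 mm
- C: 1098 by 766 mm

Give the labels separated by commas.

A: 831/464 ≈ 1.791 → |1.791 − 1.667| = 0.124
B: 1444/895 ≈ 1.613 → |1.613 − 1.667| = 0.054
C: 1098/766 ≈ 1.433 → |1.433 − 1.667| = 0.234

B, A, C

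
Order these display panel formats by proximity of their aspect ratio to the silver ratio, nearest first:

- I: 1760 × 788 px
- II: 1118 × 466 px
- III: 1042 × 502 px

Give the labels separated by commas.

Ratios: I = 1760 / 788 ≈ 2.234; II = 1118 / 466 ≈ 2.399; III = 1042 / 502 ≈ 2.076.
|Δ from 2.414|: I 0.180; II 0.015; III 0.338.

II, I, III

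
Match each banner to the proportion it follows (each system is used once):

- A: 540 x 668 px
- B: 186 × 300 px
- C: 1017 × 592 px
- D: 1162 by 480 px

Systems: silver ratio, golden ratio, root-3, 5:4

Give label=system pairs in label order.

A=5:4, B=golden ratio, C=root-3, D=silver ratio

Ratios: A ≈ 1.237; B ≈ 1.613; C ≈ 1.718; D ≈ 2.421.
Targets: silver ratio ≈ 2.414; golden ratio ≈ 1.618; root-3 ≈ 1.732; 5:4 ≈ 1.250.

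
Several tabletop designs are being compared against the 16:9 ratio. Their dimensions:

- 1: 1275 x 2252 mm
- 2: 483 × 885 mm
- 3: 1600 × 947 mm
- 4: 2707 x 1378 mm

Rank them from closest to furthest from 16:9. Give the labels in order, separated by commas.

1: 2252/1275 ≈ 1.766 → |1.766 − 1.778| = 0.012
2: 885/483 ≈ 1.832 → |1.832 − 1.778| = 0.054
3: 1600/947 ≈ 1.690 → |1.690 − 1.778| = 0.088
4: 2707/1378 ≈ 1.964 → |1.964 − 1.778| = 0.186

1, 2, 3, 4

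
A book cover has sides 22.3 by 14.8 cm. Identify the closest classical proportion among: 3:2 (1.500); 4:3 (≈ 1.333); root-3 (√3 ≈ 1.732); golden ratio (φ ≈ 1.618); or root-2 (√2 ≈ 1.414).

Ratio = 22.3 / 14.8 ≈ 1.507.
Distances: 3:2 1.500 (Δ 0.007); 4:3 1.333 (Δ 0.174); root-3 1.732 (Δ 0.225); golden ratio 1.618 (Δ 0.111); root-2 1.414 (Δ 0.093).

3:2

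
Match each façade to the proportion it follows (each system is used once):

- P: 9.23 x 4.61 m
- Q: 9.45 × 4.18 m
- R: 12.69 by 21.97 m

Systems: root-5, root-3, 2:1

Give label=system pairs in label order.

P=2:1, Q=root-5, R=root-3

P = 9.23/4.61 ≈ 2.002 → 2:1 (2.000)
Q = 9.45/4.18 ≈ 2.261 → root-5 (2.236)
R = 21.97/12.69 ≈ 1.731 → root-3 (1.732)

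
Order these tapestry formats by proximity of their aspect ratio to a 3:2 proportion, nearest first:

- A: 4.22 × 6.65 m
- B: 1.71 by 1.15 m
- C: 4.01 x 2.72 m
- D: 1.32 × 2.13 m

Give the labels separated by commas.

Ratios: A = 6.65 / 4.22 ≈ 1.576; B = 1.71 / 1.15 ≈ 1.487; C = 4.01 / 2.72 ≈ 1.474; D = 2.13 / 1.32 ≈ 1.614.
|Δ from 1.500|: A 0.076; B 0.013; C 0.026; D 0.114.

B, C, A, D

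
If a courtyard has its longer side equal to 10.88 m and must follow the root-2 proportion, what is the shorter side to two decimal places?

7.69 m

root-2 ≈ 1.41421.
Shorter side = 10.88 ÷ 1.41421 ≈ 7.6933 → 7.69 m.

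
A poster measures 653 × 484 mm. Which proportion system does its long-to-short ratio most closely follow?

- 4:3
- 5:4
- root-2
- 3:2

Ratio = 653 / 484 ≈ 1.349.
Distances: 4:3 1.333 (Δ 0.016); 5:4 1.250 (Δ 0.099); root-2 1.414 (Δ 0.065); 3:2 1.500 (Δ 0.151).

4:3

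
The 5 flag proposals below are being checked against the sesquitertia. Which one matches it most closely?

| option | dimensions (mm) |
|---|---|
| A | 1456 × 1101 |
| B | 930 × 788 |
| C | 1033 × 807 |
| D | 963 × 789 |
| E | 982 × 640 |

A

Target 4:3 ≈ 1.333.
A: 1.322 (Δ0.011)  B: 1.180 (Δ0.153)  C: 1.280 (Δ0.053)  D: 1.221 (Δ0.112)  E: 1.534 (Δ0.201)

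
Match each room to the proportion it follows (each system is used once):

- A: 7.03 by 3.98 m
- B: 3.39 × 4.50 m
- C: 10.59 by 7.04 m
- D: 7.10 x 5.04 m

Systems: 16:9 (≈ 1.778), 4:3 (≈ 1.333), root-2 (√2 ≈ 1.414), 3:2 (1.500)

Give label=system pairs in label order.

Ratios: A ≈ 1.766; B ≈ 1.327; C ≈ 1.504; D ≈ 1.409.
Targets: 16:9 ≈ 1.778; 4:3 ≈ 1.333; root-2 ≈ 1.414; 3:2 ≈ 1.500.

A=16:9, B=4:3, C=3:2, D=root-2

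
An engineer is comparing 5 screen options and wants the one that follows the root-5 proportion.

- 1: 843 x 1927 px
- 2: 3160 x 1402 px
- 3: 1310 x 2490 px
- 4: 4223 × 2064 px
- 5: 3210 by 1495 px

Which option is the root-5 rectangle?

2

Target root-5 ≈ 2.236.
1: 2.286 (Δ0.050)  2: 2.254 (Δ0.018)  3: 1.901 (Δ0.335)  4: 2.046 (Δ0.190)  5: 2.147 (Δ0.089)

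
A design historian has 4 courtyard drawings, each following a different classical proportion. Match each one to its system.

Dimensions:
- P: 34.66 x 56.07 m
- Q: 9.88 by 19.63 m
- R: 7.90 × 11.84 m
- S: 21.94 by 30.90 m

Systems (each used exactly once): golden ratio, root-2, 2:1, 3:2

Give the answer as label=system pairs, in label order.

P = 56.07/34.66 ≈ 1.618 → golden ratio (1.618)
Q = 19.63/9.88 ≈ 1.987 → 2:1 (2.000)
R = 11.84/7.90 ≈ 1.499 → 3:2 (1.500)
S = 30.90/21.94 ≈ 1.408 → root-2 (1.414)

P=golden ratio, Q=2:1, R=3:2, S=root-2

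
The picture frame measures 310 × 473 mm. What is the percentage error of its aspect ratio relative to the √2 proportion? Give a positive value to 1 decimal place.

Ratio = 473 / 310 ≈ 1.5258.
Ideal root-2 ≈ 1.4142. |1.5258 − 1.4142| / 1.4142 ≈ 7.89% → 7.9%.

7.9%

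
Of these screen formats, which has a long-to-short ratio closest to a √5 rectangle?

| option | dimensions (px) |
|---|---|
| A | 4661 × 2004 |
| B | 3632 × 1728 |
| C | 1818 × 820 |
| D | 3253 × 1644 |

Target root-5 ≈ 2.236.
A: 2.326 (Δ0.090)  B: 2.102 (Δ0.134)  C: 2.217 (Δ0.019)  D: 1.979 (Δ0.257)

C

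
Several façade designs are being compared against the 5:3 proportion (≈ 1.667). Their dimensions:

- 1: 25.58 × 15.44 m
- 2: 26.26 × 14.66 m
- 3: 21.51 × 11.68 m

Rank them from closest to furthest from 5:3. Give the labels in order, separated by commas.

Ratios: 1 = 25.58 / 15.44 ≈ 1.657; 2 = 26.26 / 14.66 ≈ 1.791; 3 = 21.51 / 11.68 ≈ 1.842.
|Δ from 1.667|: 1 0.010; 2 0.124; 3 0.175.

1, 2, 3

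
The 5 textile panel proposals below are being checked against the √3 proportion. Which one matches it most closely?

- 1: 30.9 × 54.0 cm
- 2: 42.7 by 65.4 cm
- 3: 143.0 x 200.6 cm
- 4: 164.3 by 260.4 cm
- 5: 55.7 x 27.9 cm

1

Target root-3 ≈ 1.732.
1: 1.748 (Δ0.016)  2: 1.532 (Δ0.200)  3: 1.403 (Δ0.329)  4: 1.585 (Δ0.147)  5: 1.996 (Δ0.264)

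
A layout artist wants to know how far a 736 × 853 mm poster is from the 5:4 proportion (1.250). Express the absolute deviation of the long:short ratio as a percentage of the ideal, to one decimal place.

7.3%

Ratio = 853 / 736 ≈ 1.1590.
Ideal 5:4 = 1.2500. |1.1590 − 1.2500| / 1.2500 ≈ 7.28% → 7.3%.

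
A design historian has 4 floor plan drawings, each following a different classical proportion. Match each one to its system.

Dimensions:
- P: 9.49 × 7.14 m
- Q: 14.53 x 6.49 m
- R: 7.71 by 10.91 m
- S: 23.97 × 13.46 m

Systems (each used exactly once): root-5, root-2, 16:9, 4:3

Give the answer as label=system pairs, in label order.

P = 9.49/7.14 ≈ 1.329 → 4:3 (1.333)
Q = 14.53/6.49 ≈ 2.239 → root-5 (2.236)
R = 10.91/7.71 ≈ 1.415 → root-2 (1.414)
S = 23.97/13.46 ≈ 1.781 → 16:9 (1.778)

P=4:3, Q=root-5, R=root-2, S=16:9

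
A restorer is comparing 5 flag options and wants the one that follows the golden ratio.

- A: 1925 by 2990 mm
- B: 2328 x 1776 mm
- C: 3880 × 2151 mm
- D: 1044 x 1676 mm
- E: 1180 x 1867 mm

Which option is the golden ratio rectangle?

Target golden ratio ≈ 1.618.
A: 1.553 (Δ0.065)  B: 1.311 (Δ0.307)  C: 1.804 (Δ0.186)  D: 1.605 (Δ0.013)  E: 1.582 (Δ0.036)

D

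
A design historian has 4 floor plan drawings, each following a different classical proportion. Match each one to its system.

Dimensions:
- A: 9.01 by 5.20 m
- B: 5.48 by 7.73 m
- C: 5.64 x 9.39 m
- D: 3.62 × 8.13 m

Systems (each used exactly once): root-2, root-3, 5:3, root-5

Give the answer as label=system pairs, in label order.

Ratios: A ≈ 1.733; B ≈ 1.411; C ≈ 1.665; D ≈ 2.246.
Targets: root-2 ≈ 1.414; root-3 ≈ 1.732; 5:3 ≈ 1.667; root-5 ≈ 2.236.

A=root-3, B=root-2, C=5:3, D=root-5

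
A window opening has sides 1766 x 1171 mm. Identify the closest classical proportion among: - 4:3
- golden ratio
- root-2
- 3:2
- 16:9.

3:2

1766/1171 ≈ 1.508. Nearest candidates are 3:2 (1.500, off by 0.008) and root-2 (1.414, off by 0.094).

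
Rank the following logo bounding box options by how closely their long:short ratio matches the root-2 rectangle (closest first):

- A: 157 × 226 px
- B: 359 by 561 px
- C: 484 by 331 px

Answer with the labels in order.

Ratios: A = 226 / 157 ≈ 1.439; B = 561 / 359 ≈ 1.563; C = 484 / 331 ≈ 1.462.
|Δ from 1.414|: A 0.025; B 0.149; C 0.048.

A, C, B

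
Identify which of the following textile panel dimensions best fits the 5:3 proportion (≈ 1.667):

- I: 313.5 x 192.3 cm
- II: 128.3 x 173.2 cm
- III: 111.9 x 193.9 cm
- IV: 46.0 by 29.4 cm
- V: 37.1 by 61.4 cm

V

Target 5:3 ≈ 1.667.
I: 1.630 (Δ0.037)  II: 1.350 (Δ0.317)  III: 1.733 (Δ0.066)  IV: 1.565 (Δ0.102)  V: 1.655 (Δ0.012)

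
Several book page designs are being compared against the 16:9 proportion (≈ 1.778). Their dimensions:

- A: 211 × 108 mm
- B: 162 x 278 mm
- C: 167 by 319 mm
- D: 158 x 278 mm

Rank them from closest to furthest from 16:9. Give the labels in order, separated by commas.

Ratios: A = 211 / 108 ≈ 1.954; B = 278 / 162 ≈ 1.716; C = 319 / 167 ≈ 1.910; D = 278 / 158 ≈ 1.759.
|Δ from 1.778|: A 0.176; B 0.062; C 0.132; D 0.019.

D, B, C, A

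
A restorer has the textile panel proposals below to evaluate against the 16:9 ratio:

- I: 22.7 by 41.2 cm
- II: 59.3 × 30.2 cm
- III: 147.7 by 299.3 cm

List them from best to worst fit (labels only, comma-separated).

I, II, III

Ratios: I = 41.2 / 22.7 ≈ 1.815; II = 59.3 / 30.2 ≈ 1.964; III = 299.3 / 147.7 ≈ 2.026.
|Δ from 1.778|: I 0.037; II 0.186; III 0.248.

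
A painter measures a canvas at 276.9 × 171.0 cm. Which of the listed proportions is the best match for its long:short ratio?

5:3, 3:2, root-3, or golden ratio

golden ratio

Ratio = 276.9 / 171.0 ≈ 1.619.
Distances: 5:3 1.667 (Δ 0.048); 3:2 1.500 (Δ 0.119); root-3 1.732 (Δ 0.113); golden ratio 1.618 (Δ 0.001).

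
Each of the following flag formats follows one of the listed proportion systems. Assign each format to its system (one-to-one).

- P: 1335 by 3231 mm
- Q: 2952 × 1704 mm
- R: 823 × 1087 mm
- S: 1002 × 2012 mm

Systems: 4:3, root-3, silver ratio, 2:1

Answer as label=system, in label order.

P=silver ratio, Q=root-3, R=4:3, S=2:1

Ratios: P ≈ 2.420; Q ≈ 1.732; R ≈ 1.321; S ≈ 2.008.
Targets: 4:3 ≈ 1.333; root-3 ≈ 1.732; silver ratio ≈ 2.414; 2:1 ≈ 2.000.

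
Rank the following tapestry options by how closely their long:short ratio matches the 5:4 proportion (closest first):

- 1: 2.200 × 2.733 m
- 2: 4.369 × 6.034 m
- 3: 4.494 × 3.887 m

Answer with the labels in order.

1, 3, 2

1: 2.733/2.200 ≈ 1.242 → |1.242 − 1.250| = 0.008
2: 6.034/4.369 ≈ 1.381 → |1.381 − 1.250| = 0.131
3: 4.494/3.887 ≈ 1.156 → |1.156 − 1.250| = 0.094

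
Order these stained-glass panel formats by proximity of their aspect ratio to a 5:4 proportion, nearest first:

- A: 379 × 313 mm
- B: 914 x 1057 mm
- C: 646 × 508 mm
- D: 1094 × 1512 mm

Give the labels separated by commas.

C, A, B, D

A: 379/313 ≈ 1.211 → |1.211 − 1.250| = 0.039
B: 1057/914 ≈ 1.156 → |1.156 − 1.250| = 0.094
C: 646/508 ≈ 1.272 → |1.272 − 1.250| = 0.022
D: 1512/1094 ≈ 1.382 → |1.382 − 1.250| = 0.132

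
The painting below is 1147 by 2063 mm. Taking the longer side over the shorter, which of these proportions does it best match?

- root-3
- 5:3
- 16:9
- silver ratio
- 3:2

Ratio = 2063 / 1147 ≈ 1.799.
Distances: root-3 1.732 (Δ 0.067); 5:3 1.667 (Δ 0.132); 16:9 1.778 (Δ 0.021); silver ratio 2.414 (Δ 0.615); 3:2 1.500 (Δ 0.299).

16:9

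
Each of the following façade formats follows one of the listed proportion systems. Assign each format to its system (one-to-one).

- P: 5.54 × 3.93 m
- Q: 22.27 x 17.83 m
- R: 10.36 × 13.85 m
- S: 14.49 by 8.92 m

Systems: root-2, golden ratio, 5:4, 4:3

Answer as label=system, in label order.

P=root-2, Q=5:4, R=4:3, S=golden ratio

P = 5.54/3.93 ≈ 1.410 → root-2 (1.414)
Q = 22.27/17.83 ≈ 1.249 → 5:4 (1.250)
R = 13.85/10.36 ≈ 1.337 → 4:3 (1.333)
S = 14.49/8.92 ≈ 1.624 → golden ratio (1.618)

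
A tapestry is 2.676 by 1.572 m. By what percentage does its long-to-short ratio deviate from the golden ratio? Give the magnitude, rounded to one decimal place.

5.2%

Ratio = 2.676 / 1.572 ≈ 1.7023.
Ideal golden ratio ≈ 1.6180. |1.7023 − 1.6180| / 1.6180 ≈ 5.21% → 5.2%.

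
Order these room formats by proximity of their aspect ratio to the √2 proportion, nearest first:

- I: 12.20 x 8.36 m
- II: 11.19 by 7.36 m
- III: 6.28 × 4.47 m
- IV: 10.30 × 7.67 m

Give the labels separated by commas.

III, I, IV, II

Ratios: I = 12.20 / 8.36 ≈ 1.459; II = 11.19 / 7.36 ≈ 1.520; III = 6.28 / 4.47 ≈ 1.405; IV = 10.30 / 7.67 ≈ 1.343.
|Δ from 1.414|: I 0.045; II 0.106; III 0.009; IV 0.071.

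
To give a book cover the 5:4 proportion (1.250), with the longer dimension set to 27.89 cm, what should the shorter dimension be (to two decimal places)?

5:4 = 1.25000.
Shorter side = 27.89 ÷ 1.25000 ≈ 22.3120 → 22.31 cm.

22.31 cm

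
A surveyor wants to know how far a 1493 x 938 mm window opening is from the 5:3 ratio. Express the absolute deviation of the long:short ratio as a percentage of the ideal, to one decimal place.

Ratio = 1493 / 938 ≈ 1.5917.
Ideal 5:3 ≈ 1.6667. |1.5917 − 1.6667| / 1.6667 ≈ 4.50% → 4.5%.

4.5%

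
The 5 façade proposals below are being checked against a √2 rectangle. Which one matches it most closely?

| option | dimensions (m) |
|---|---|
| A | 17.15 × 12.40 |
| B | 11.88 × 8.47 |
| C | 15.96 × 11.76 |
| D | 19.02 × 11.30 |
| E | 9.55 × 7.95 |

B

Target root-2 ≈ 1.414.
A: 1.383 (Δ0.031)  B: 1.403 (Δ0.011)  C: 1.357 (Δ0.057)  D: 1.683 (Δ0.269)  E: 1.201 (Δ0.213)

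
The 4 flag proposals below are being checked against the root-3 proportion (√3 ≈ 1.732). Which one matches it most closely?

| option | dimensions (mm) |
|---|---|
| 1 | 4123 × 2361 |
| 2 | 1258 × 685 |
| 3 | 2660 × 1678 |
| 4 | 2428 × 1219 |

Ratios (long/short): 1 ≈ 1.746; 2 ≈ 1.836; 3 ≈ 1.585; 4 ≈ 1.992.
root-3 ≈ 1.732; option 1 is nearest (Δ 0.014).

1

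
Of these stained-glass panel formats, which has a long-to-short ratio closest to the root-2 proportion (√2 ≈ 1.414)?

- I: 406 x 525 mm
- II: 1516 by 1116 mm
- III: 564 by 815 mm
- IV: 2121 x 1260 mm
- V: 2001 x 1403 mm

V

Target root-2 ≈ 1.414.
I: 1.293 (Δ0.121)  II: 1.358 (Δ0.056)  III: 1.445 (Δ0.031)  IV: 1.683 (Δ0.269)  V: 1.426 (Δ0.012)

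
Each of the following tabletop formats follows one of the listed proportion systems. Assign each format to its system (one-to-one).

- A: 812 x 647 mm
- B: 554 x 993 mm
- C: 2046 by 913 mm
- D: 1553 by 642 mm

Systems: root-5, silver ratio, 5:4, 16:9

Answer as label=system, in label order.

A=5:4, B=16:9, C=root-5, D=silver ratio

Ratios: A ≈ 1.255; B ≈ 1.792; C ≈ 2.241; D ≈ 2.419.
Targets: root-5 ≈ 2.236; silver ratio ≈ 2.414; 5:4 ≈ 1.250; 16:9 ≈ 1.778.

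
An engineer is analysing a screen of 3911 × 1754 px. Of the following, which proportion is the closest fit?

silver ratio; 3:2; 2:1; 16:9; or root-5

root-5

3911/1754 ≈ 2.230. Nearest candidates are root-5 (2.236, off by 0.006) and silver ratio (2.414, off by 0.184).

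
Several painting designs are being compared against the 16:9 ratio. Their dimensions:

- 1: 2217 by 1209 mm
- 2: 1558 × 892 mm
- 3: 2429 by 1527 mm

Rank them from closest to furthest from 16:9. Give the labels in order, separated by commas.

Ratios: 1 = 2217 / 1209 ≈ 1.834; 2 = 1558 / 892 ≈ 1.747; 3 = 2429 / 1527 ≈ 1.591.
|Δ from 1.778|: 1 0.056; 2 0.031; 3 0.187.

2, 1, 3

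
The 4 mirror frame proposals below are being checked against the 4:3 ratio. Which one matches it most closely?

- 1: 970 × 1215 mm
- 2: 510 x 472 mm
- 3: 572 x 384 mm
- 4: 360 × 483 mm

Ratios (long/short): 1 ≈ 1.253; 2 ≈ 1.081; 3 ≈ 1.490; 4 ≈ 1.342.
4:3 ≈ 1.333; option 4 is nearest (Δ 0.009).

4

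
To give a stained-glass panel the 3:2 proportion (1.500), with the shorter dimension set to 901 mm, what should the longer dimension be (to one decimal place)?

3:2 = 1.50000.
Longer side = 901 × 1.50000 ≈ 1351.500 → 1351.5 mm.

1351.5 mm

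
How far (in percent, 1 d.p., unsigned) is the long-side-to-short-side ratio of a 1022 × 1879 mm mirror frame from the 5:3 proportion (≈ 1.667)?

10.3%

Ratio = 1879 / 1022 ≈ 1.8386.
Ideal 5:3 ≈ 1.6667. |1.8386 − 1.6667| / 1.6667 ≈ 10.31% → 10.3%.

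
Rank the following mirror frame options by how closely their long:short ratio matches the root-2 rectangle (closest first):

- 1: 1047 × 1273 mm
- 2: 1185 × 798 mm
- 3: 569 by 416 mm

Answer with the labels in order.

1: 1273/1047 ≈ 1.216 → |1.216 − 1.414| = 0.198
2: 1185/798 ≈ 1.485 → |1.485 − 1.414| = 0.071
3: 569/416 ≈ 1.368 → |1.368 − 1.414| = 0.046

3, 2, 1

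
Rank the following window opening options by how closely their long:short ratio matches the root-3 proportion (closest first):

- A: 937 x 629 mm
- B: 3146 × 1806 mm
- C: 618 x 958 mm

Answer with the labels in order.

Ratios: A = 937 / 629 ≈ 1.490; B = 3146 / 1806 ≈ 1.742; C = 958 / 618 ≈ 1.550.
|Δ from 1.732|: A 0.242; B 0.010; C 0.182.

B, C, A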